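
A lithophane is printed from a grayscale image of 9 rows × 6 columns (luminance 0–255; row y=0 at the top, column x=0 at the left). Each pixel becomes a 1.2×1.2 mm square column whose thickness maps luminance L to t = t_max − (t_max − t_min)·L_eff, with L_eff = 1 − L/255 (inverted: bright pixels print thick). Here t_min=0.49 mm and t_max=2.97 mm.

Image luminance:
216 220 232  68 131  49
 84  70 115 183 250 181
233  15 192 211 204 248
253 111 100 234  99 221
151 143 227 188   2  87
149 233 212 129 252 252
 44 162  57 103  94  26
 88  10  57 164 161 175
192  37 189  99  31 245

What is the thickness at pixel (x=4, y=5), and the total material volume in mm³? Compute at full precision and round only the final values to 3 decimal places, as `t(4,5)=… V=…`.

t(4,5)=2.941 V=148.445

span = t_max - t_min = 2.97 - 0.49 = 2.480
L(4,5) = 252, L_eff = 1 - 252/255 = 0.011765 (inverted)
t(4,5) = 2.97 - 2.480·0.011765 = 2.941
Σt over all 9·6 pixels = 1314361/12750 ≈ 103.0871373
V = pitch²·Σt = 1.2²·1314361/12750 = 148.445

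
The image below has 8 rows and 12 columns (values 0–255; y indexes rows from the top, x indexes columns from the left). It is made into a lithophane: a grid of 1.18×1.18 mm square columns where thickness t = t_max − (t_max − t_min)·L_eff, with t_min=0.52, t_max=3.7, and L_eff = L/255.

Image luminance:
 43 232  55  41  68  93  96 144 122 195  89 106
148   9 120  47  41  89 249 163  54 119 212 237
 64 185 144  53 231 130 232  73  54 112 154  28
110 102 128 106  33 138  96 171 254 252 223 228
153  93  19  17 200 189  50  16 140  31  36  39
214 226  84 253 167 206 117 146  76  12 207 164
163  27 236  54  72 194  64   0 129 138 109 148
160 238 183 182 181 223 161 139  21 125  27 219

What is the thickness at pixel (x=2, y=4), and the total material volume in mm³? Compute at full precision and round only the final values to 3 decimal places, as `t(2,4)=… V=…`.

t(2,4)=3.463 V=284.111

span = t_max - t_min = 3.7 - 0.52 = 3.180
L(2,4) = 19, L_eff = 19/255 = 0.074510
t(2,4) = 3.7 - 3.180·0.074510 = 3.463
Σt over all 8·12 pixels = 204.044
V = pitch²·Σt = 1.18²·204.044 = 284.111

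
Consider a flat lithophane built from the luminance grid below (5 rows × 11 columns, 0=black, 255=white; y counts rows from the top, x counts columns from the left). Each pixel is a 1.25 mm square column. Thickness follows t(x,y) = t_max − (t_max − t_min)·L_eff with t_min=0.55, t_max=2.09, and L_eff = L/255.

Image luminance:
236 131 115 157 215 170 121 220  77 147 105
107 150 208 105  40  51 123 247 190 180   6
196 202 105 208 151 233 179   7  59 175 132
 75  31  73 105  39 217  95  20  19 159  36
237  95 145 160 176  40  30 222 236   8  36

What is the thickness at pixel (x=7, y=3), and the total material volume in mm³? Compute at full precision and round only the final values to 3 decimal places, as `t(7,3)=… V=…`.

span = t_max - t_min = 2.09 - 0.55 = 1.540
L(7,3) = 20, L_eff = 20/255 = 0.078431
t(7,3) = 2.09 - 1.540·0.078431 = 1.969
Σt over all 5·11 pixels = 617639/8500 ≈ 72.6634118
V = pitch²·Σt = 1.25²·617639/8500 = 113.537

t(7,3)=1.969 V=113.537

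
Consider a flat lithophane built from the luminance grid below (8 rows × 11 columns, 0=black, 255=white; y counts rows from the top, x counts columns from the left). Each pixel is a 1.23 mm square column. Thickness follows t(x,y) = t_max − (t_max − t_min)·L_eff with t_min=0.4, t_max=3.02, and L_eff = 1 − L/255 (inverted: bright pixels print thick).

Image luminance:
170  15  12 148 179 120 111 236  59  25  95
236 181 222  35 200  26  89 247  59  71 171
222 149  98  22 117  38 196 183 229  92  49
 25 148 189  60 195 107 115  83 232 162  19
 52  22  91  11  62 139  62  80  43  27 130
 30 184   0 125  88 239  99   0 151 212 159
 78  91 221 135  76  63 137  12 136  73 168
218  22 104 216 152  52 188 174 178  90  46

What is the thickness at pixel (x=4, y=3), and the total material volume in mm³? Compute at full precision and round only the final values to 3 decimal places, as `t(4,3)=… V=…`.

t(4,3)=2.404 V=209.832

span = t_max - t_min = 3.02 - 0.4 = 2.620
L(4,3) = 195, L_eff = 1 - 195/255 = 0.235294 (inverted)
t(4,3) = 3.02 - 2.620·0.235294 = 2.404
Σt over all 8·11 pixels = 1768363/12750 ≈ 138.6951373
V = pitch²·Σt = 1.23²·1768363/12750 = 209.832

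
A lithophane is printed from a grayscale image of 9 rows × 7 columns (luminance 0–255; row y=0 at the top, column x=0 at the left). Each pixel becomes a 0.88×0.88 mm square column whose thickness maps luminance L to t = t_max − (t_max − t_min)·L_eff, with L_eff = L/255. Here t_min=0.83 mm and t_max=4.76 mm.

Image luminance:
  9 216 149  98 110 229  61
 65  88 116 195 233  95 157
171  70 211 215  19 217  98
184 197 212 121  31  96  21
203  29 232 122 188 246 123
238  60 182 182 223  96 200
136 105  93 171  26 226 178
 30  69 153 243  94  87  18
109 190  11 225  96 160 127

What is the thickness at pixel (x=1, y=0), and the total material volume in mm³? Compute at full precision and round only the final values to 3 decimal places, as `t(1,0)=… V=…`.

t(1,0)=1.431 V=130.124

span = t_max - t_min = 4.76 - 0.83 = 3.930
L(1,0) = 216, L_eff = 216/255 = 0.847059
t(1,0) = 4.76 - 3.930·0.847059 = 1.431
Σt over all 9·7 pixels = 57131/340 ≈ 168.0323529
V = pitch²·Σt = 0.88²·57131/340 = 130.124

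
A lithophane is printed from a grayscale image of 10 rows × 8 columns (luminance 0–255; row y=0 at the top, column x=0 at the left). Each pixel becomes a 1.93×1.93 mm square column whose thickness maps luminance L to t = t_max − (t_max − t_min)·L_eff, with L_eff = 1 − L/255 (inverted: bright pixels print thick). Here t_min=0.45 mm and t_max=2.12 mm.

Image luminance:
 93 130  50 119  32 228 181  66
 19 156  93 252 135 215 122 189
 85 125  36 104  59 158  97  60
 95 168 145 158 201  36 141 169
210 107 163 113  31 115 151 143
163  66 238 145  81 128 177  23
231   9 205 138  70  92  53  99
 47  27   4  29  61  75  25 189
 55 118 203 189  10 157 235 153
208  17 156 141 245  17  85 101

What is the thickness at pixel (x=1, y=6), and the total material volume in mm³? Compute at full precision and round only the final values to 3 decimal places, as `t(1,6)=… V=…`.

span = t_max - t_min = 2.12 - 0.45 = 1.670
L(1,6) = 9, L_eff = 1 - 9/255 = 0.964706 (inverted)
t(1,6) = 2.12 - 1.670·0.964706 = 0.509
Σt over all 10·8 pixels = 498061/5100 ≈ 97.6590196
V = pitch²·Σt = 1.93²·498061/5100 = 363.770

t(1,6)=0.509 V=363.770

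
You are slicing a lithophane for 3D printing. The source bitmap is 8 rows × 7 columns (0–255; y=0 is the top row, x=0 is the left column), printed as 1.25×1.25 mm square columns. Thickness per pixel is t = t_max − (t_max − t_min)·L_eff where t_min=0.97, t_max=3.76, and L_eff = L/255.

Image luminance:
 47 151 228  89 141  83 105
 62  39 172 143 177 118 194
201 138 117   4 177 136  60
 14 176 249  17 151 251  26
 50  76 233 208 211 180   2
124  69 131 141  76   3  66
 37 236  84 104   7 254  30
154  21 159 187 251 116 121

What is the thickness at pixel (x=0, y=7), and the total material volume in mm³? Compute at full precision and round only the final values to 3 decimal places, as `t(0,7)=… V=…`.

t(0,7)=2.075 V=212.801

span = t_max - t_min = 3.76 - 0.97 = 2.790
L(0,7) = 154, L_eff = 154/255 = 0.603922
t(0,7) = 3.76 - 2.790·0.603922 = 2.075
Σt over all 8·7 pixels = 1157639/8500 ≈ 136.1928235
V = pitch²·Σt = 1.25²·1157639/8500 = 212.801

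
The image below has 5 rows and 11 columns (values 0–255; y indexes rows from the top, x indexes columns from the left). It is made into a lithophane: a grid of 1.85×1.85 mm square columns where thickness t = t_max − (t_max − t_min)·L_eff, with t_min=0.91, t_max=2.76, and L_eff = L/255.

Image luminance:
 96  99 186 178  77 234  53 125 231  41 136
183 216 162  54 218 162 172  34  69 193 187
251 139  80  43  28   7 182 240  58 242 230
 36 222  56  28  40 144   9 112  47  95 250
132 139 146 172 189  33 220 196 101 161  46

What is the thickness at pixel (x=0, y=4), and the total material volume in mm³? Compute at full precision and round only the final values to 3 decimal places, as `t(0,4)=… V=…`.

span = t_max - t_min = 2.76 - 0.91 = 1.850
L(0,4) = 132, L_eff = 132/255 = 0.517647
t(0,4) = 2.76 - 1.850·0.517647 = 1.802
Σt over all 5·11 pixels = 25426/255 ≈ 99.7098039
V = pitch²·Σt = 1.85²·25426/255 = 341.257

t(0,4)=1.802 V=341.257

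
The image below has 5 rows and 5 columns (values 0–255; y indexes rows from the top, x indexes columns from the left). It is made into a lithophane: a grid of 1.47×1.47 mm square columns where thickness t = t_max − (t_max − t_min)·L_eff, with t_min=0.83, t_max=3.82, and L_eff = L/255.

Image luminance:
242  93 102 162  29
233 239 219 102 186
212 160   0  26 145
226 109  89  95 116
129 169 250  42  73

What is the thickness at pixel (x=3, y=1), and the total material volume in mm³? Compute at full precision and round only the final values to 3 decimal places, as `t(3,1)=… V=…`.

span = t_max - t_min = 3.82 - 0.83 = 2.990
L(3,1) = 102, L_eff = 102/255 = 0.400000
t(3,1) = 3.82 - 2.990·0.400000 = 2.624
Σt over all 5·5 pixels = 702149/12750 ≈ 55.0705098
V = pitch²·Σt = 1.47²·702149/12750 = 119.002

t(3,1)=2.624 V=119.002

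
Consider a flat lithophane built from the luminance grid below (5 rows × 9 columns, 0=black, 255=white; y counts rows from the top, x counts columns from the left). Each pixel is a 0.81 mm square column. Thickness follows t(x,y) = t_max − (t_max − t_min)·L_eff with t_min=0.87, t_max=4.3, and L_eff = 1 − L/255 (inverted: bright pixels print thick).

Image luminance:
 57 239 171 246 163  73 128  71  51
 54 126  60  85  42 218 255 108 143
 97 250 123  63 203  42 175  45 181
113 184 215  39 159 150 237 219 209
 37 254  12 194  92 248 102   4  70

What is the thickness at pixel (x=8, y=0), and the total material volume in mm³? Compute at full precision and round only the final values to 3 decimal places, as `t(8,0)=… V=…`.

t(8,0)=1.556 V=78.699

span = t_max - t_min = 4.3 - 0.87 = 3.430
L(8,0) = 51, L_eff = 1 - 51/255 = 0.800000 (inverted)
t(8,0) = 4.3 - 3.430·0.800000 = 1.556
Σt over all 5·9 pixels = 1529363/12750 ≈ 119.9500392
V = pitch²·Σt = 0.81²·1529363/12750 = 78.699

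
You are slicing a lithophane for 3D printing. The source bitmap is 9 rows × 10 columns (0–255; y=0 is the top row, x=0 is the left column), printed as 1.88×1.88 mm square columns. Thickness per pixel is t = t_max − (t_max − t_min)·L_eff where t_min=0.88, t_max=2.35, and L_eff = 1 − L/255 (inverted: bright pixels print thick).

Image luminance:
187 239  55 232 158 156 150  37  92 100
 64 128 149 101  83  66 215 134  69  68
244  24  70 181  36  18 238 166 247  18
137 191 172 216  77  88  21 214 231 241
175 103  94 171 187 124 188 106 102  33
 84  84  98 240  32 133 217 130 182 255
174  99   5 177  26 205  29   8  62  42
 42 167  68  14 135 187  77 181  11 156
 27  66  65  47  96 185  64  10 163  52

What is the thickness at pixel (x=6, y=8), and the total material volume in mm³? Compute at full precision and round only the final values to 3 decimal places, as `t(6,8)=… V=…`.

t(6,8)=1.249 V=497.751

span = t_max - t_min = 2.35 - 0.88 = 1.470
L(6,8) = 64, L_eff = 1 - 64/255 = 0.749020 (inverted)
t(6,8) = 2.35 - 1.470·0.749020 = 1.249
Σt over all 9·10 pixels = 1197059/8500 ≈ 140.8304706
V = pitch²·Σt = 1.88²·1197059/8500 = 497.751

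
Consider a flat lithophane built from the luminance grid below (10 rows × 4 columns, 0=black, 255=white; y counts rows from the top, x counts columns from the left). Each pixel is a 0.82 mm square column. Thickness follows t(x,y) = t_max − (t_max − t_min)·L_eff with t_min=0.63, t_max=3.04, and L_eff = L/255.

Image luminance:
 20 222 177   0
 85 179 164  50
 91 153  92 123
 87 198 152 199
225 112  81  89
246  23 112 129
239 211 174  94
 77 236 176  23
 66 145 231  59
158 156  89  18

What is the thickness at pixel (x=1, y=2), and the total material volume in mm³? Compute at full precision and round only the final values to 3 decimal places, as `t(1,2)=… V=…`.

span = t_max - t_min = 3.04 - 0.63 = 2.410
L(1,2) = 153, L_eff = 153/255 = 0.600000
t(1,2) = 3.04 - 2.410·0.600000 = 1.594
Σt over all 10·4 pixels = 1856999/25500 ≈ 72.8234902
V = pitch²·Σt = 0.82²·1856999/25500 = 48.967

t(1,2)=1.594 V=48.967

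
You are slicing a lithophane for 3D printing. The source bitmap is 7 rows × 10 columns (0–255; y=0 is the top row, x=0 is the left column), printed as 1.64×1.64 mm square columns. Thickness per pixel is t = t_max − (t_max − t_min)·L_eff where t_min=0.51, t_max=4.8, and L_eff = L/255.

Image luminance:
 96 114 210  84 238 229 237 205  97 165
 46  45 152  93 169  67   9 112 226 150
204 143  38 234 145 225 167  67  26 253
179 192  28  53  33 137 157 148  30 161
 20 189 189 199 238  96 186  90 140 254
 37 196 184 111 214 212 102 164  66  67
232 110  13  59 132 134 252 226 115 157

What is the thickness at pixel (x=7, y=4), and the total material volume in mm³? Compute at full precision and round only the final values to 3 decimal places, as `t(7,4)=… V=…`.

span = t_max - t_min = 4.8 - 0.51 = 4.290
L(7,4) = 90, L_eff = 90/255 = 0.352941
t(7,4) = 4.8 - 4.290·0.352941 = 3.286
Σt over all 7·10 pixels = 365509/2125 ≈ 172.0042353
V = pitch²·Σt = 1.64²·365509/2125 = 462.623

t(7,4)=3.286 V=462.623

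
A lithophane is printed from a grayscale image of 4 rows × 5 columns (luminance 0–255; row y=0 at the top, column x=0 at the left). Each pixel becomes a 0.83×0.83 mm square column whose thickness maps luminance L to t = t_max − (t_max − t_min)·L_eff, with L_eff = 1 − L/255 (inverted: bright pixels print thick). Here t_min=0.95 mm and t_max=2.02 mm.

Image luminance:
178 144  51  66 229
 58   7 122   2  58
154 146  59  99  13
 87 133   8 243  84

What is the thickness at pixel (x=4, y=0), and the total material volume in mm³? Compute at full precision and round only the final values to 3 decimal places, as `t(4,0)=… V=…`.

span = t_max - t_min = 2.02 - 0.95 = 1.070
L(4,0) = 229, L_eff = 1 - 229/255 = 0.101961 (inverted)
t(4,0) = 2.02 - 1.070·0.101961 = 1.911
Σt over all 4·5 pixels = 230729/8500 ≈ 27.1445882
V = pitch²·Σt = 0.83²·230729/8500 = 18.700

t(4,0)=1.911 V=18.700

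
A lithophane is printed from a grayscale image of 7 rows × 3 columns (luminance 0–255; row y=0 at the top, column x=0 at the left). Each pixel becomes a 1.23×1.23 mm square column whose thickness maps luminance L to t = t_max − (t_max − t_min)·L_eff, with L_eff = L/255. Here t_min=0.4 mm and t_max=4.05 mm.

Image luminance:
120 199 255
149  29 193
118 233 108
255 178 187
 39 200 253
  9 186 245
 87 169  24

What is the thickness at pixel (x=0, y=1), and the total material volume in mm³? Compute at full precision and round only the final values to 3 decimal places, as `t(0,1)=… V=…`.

span = t_max - t_min = 4.05 - 0.4 = 3.650
L(0,1) = 149, L_eff = 149/255 = 0.584314
t(0,1) = 4.05 - 3.650·0.584314 = 1.917
Σt over all 7·3 pixels = 197527/5100 ≈ 38.7307843
V = pitch²·Σt = 1.23²·197527/5100 = 58.596

t(0,1)=1.917 V=58.596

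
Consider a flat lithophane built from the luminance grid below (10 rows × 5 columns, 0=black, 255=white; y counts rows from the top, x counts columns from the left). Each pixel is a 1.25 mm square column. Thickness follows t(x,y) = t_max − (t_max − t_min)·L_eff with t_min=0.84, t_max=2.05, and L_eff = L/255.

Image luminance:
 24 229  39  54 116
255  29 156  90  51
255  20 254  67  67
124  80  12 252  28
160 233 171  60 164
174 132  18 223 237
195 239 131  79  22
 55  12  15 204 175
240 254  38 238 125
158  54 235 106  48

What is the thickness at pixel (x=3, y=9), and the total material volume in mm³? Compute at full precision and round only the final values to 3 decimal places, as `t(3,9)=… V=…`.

t(3,9)=1.547 V=112.728

span = t_max - t_min = 2.05 - 0.84 = 1.210
L(3,9) = 106, L_eff = 106/255 = 0.415686
t(3,9) = 2.05 - 1.210·0.415686 = 1.547
Σt over all 10·5 pixels = 1839713/25500 ≈ 72.1456078
V = pitch²·Σt = 1.25²·1839713/25500 = 112.728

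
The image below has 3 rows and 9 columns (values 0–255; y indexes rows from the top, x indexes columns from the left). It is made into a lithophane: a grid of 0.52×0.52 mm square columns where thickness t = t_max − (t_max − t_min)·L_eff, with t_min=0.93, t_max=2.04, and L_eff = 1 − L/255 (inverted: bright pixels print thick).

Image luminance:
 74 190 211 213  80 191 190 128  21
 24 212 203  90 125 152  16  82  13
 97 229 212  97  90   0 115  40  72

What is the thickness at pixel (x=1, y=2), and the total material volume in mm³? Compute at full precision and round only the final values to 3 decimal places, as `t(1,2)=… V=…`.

t(1,2)=1.927 V=10.517

span = t_max - t_min = 2.04 - 0.93 = 1.110
L(1,2) = 229, L_eff = 1 - 229/255 = 0.101961 (inverted)
t(1,2) = 2.04 - 1.110·0.101961 = 1.927
Σt over all 3·9 pixels = 165307/4250 ≈ 38.8957647
V = pitch²·Σt = 0.52²·165307/4250 = 10.517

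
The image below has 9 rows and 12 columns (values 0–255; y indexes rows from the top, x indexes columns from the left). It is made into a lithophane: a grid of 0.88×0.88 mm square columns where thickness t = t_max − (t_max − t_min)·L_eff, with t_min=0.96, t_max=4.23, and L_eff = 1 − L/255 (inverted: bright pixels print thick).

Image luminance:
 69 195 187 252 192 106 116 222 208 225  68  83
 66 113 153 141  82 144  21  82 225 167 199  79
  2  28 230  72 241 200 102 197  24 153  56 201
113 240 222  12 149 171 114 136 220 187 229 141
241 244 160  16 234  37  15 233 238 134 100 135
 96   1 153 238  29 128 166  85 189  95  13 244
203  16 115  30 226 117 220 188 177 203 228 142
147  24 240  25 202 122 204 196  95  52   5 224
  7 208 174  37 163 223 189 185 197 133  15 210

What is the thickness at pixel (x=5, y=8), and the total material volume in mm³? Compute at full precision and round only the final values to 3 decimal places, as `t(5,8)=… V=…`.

span = t_max - t_min = 4.23 - 0.96 = 3.270
L(5,8) = 223, L_eff = 1 - 223/255 = 0.125490 (inverted)
t(5,8) = 4.23 - 3.270·0.125490 = 3.820
Σt over all 9·12 pixels = 2538189/8500 ≈ 298.6104706
V = pitch²·Σt = 0.88²·2538189/8500 = 231.244

t(5,8)=3.820 V=231.244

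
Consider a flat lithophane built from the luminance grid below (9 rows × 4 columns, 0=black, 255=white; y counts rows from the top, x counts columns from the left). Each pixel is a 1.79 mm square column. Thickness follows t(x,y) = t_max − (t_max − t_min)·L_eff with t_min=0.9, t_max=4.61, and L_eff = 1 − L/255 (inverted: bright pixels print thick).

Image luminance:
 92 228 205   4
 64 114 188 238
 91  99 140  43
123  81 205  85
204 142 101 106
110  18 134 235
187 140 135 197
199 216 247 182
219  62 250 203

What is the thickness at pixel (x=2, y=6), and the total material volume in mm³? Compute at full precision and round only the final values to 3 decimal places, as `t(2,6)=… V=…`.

span = t_max - t_min = 4.61 - 0.9 = 3.710
L(2,6) = 135, L_eff = 1 - 135/255 = 0.470588 (inverted)
t(2,6) = 4.61 - 3.710·0.470588 = 2.864
Σt over all 9·4 pixels = 163981/1500 ≈ 109.3206667
V = pitch²·Σt = 1.79²·163981/1500 = 350.274

t(2,6)=2.864 V=350.274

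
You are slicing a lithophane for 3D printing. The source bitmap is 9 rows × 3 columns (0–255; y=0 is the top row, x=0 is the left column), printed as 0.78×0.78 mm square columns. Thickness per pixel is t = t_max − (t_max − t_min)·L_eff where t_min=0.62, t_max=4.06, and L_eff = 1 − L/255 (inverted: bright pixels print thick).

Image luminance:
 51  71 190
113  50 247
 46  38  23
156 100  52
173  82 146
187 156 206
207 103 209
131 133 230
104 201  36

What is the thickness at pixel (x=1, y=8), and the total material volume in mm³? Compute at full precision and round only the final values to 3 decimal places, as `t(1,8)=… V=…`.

t(1,8)=3.332 V=38.426

span = t_max - t_min = 4.06 - 0.62 = 3.440
L(1,8) = 201, L_eff = 1 - 201/255 = 0.211765 (inverted)
t(1,8) = 4.06 - 3.440·0.211765 = 3.332
Σt over all 9·3 pixels = 268429/4250 ≈ 63.1597647
V = pitch²·Σt = 0.78²·268429/4250 = 38.426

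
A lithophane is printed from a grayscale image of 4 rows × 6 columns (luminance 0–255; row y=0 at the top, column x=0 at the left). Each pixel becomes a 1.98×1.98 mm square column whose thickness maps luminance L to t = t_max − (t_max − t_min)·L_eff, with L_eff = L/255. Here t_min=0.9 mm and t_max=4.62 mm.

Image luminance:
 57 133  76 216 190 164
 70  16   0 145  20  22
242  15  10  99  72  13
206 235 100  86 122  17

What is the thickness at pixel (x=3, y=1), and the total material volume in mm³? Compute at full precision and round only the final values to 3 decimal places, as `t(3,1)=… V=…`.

span = t_max - t_min = 4.62 - 0.9 = 3.720
L(3,1) = 145, L_eff = 145/255 = 0.568627
t(3,1) = 4.62 - 3.720·0.568627 = 2.505
Σt over all 4·6 pixels = 163514/2125 ≈ 76.9477647
V = pitch²·Σt = 1.98²·163514/2125 = 301.666

t(3,1)=2.505 V=301.666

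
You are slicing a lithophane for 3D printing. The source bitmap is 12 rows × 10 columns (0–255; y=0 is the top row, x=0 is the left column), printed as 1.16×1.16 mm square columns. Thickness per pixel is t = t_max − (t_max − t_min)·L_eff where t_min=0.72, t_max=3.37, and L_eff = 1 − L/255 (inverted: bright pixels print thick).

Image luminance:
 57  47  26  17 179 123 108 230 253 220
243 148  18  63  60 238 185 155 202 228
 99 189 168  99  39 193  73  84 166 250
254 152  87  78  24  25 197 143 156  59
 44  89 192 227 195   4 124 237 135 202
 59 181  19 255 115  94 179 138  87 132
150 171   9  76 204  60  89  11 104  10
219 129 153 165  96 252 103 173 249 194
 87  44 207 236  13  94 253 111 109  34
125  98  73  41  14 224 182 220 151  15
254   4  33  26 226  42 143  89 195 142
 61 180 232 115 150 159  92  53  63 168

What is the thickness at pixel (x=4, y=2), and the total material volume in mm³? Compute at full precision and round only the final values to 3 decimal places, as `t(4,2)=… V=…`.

span = t_max - t_min = 3.37 - 0.72 = 2.650
L(4,2) = 39, L_eff = 1 - 39/255 = 0.847059 (inverted)
t(4,2) = 3.37 - 2.650·0.847059 = 1.125
Σt over all 12·10 pixels = 628897/2550 ≈ 246.6262745
V = pitch²·Σt = 1.16²·628897/2550 = 331.860

t(4,2)=1.125 V=331.860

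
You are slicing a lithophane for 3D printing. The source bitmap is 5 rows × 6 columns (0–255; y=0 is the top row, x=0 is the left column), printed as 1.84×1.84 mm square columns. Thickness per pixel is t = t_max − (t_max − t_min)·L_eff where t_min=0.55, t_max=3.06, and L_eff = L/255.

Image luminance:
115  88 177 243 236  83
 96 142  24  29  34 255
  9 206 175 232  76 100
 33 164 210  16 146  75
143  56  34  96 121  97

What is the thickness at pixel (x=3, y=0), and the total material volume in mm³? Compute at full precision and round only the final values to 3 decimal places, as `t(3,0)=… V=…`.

span = t_max - t_min = 3.06 - 0.55 = 2.510
L(3,0) = 243, L_eff = 243/255 = 0.952941
t(3,0) = 3.06 - 2.510·0.952941 = 0.668
Σt over all 5·6 pixels = 1459639/25500 ≈ 57.2407451
V = pitch²·Σt = 1.84²·1459639/25500 = 193.794

t(3,0)=0.668 V=193.794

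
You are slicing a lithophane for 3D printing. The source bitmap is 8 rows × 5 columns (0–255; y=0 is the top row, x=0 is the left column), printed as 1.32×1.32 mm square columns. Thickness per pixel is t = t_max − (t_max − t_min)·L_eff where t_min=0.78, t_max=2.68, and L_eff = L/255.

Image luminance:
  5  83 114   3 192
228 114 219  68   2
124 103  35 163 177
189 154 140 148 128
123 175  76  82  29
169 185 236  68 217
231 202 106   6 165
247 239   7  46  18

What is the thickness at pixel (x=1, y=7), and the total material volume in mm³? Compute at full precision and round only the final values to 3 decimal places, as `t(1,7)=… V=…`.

t(1,7)=0.899 V=121.665

span = t_max - t_min = 2.68 - 0.78 = 1.900
L(1,7) = 239, L_eff = 239/255 = 0.937255
t(1,7) = 2.68 - 1.900·0.937255 = 0.899
Σt over all 8·5 pixels = 29676/425 ≈ 69.8258824
V = pitch²·Σt = 1.32²·29676/425 = 121.665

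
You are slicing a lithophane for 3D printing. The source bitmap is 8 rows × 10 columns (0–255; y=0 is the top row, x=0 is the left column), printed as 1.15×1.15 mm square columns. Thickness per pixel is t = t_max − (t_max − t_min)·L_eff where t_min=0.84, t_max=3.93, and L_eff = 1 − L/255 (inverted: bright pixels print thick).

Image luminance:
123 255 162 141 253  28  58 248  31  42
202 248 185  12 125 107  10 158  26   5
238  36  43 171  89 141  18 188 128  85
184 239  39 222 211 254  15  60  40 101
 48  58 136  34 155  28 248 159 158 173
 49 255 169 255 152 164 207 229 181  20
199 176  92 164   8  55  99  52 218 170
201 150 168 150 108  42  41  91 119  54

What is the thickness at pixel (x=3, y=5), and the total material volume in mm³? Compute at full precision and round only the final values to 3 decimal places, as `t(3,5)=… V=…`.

span = t_max - t_min = 3.93 - 0.84 = 3.090
L(3,5) = 255, L_eff = 1 - 255/255 = 0.000000 (inverted)
t(3,5) = 3.93 - 3.090·0.000000 = 3.930
Σt over all 8·10 pixels = 404317/2125 ≈ 190.2668235
V = pitch²·Σt = 1.15²·404317/2125 = 251.628

t(3,5)=3.930 V=251.628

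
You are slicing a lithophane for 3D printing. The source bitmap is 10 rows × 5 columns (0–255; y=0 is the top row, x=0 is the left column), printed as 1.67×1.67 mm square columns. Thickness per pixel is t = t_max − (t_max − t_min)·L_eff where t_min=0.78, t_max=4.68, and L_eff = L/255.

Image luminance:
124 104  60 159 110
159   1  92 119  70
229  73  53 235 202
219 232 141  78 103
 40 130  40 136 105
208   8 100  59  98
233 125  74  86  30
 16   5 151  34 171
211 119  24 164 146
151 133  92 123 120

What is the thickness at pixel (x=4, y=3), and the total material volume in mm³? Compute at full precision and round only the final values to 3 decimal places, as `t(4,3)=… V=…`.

span = t_max - t_min = 4.68 - 0.78 = 3.900
L(4,3) = 103, L_eff = 103/255 = 0.403922
t(4,3) = 4.68 - 3.900·0.403922 = 3.105
Σt over all 10·5 pixels = 146.9
V = pitch²·Σt = 1.67²·146.9 = 409.689

t(4,3)=3.105 V=409.689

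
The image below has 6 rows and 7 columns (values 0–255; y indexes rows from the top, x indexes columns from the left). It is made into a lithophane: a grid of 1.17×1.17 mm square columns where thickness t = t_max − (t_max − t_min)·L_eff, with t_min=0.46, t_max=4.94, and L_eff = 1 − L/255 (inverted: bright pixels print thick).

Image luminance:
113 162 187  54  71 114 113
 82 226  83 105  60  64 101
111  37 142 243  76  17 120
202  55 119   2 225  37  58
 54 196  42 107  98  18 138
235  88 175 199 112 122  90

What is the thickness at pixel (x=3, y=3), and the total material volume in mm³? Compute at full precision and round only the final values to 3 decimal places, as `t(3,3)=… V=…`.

t(3,3)=0.495 V=138.350

span = t_max - t_min = 4.94 - 0.46 = 4.480
L(3,3) = 2, L_eff = 1 - 2/255 = 0.992157 (inverted)
t(3,3) = 4.94 - 4.480·0.992157 = 0.495
Σt over all 6·7 pixels = 214767/2125 ≈ 101.0668235
V = pitch²·Σt = 1.17²·214767/2125 = 138.350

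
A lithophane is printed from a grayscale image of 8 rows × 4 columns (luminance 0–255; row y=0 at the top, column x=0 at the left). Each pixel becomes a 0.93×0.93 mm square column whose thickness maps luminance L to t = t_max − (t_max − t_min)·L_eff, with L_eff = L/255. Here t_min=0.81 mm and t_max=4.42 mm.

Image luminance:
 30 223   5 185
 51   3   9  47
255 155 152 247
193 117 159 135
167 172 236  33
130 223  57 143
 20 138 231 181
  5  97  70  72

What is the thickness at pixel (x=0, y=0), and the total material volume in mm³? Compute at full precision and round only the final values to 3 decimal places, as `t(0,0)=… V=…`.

span = t_max - t_min = 4.42 - 0.81 = 3.610
L(0,0) = 30, L_eff = 30/255 = 0.117647
t(0,0) = 4.42 - 3.610·0.117647 = 3.995
Σt over all 8·4 pixels = 2184019/25500 ≈ 85.6478039
V = pitch²·Σt = 0.93²·2184019/25500 = 74.077

t(0,0)=3.995 V=74.077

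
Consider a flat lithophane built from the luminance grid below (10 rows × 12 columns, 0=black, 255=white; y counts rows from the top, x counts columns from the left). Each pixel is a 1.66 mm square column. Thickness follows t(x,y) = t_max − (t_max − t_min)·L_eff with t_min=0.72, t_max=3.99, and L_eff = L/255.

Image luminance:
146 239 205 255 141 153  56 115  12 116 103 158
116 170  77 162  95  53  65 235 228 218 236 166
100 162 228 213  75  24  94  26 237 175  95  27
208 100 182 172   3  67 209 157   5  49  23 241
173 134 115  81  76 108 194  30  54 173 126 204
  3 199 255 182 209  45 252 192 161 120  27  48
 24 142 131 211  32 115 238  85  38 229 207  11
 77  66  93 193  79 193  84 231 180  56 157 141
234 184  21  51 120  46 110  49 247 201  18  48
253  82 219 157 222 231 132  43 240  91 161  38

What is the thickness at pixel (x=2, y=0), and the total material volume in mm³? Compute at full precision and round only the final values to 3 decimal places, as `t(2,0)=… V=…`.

span = t_max - t_min = 3.99 - 0.72 = 3.270
L(2,0) = 205, L_eff = 205/255 = 0.803922
t(2,0) = 3.99 - 3.270·0.803922 = 1.361
Σt over all 10·12 pixels = 587881/2125 ≈ 276.6498824
V = pitch²·Σt = 1.66²·587881/2125 = 762.336

t(2,0)=1.361 V=762.336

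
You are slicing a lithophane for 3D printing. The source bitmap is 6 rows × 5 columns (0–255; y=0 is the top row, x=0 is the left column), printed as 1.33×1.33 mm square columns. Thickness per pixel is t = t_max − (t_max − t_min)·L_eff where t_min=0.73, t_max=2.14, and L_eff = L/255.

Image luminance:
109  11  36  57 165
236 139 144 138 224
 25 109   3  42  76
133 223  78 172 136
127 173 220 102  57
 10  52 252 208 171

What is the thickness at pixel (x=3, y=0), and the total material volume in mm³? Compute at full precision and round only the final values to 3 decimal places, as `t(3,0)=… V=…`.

span = t_max - t_min = 2.14 - 0.73 = 1.410
L(3,0) = 57, L_eff = 57/255 = 0.223529
t(3,0) = 2.14 - 1.410·0.223529 = 1.825
Σt over all 6·5 pixels = 93796/2125 ≈ 44.1392941
V = pitch²·Σt = 1.33²·93796/2125 = 78.078

t(3,0)=1.825 V=78.078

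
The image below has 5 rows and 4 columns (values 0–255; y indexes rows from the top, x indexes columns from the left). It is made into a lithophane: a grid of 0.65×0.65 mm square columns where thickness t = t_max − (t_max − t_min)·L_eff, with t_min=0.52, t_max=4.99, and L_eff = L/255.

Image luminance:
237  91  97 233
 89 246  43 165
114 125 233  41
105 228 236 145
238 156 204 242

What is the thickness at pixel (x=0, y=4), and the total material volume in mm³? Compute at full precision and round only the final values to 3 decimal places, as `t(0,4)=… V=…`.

span = t_max - t_min = 4.99 - 0.52 = 4.470
L(0,4) = 238, L_eff = 238/255 = 0.933333
t(0,4) = 4.99 - 4.470·0.933333 = 0.818
Σt over all 5·4 pixels = 90342/2125 ≈ 42.5138824
V = pitch²·Σt = 0.65²·90342/2125 = 17.962

t(0,4)=0.818 V=17.962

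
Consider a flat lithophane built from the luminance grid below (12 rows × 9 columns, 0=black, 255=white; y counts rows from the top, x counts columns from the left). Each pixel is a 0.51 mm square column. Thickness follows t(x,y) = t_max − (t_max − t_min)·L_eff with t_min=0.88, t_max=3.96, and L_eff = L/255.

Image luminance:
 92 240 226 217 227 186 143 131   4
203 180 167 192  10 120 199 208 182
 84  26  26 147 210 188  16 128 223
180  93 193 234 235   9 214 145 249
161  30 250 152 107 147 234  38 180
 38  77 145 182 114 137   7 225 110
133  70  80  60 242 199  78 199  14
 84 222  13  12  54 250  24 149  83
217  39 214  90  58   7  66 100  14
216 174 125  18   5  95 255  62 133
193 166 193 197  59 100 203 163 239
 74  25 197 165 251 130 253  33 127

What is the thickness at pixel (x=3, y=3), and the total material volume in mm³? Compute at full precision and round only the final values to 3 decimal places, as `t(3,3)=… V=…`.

span = t_max - t_min = 3.96 - 0.88 = 3.080
L(3,3) = 234, L_eff = 234/255 = 0.917647
t(3,3) = 3.96 - 3.080·0.917647 = 1.134
Σt over all 12·9 pixels = 1611269/6375 ≈ 252.7480784
V = pitch²·Σt = 0.51²·1611269/6375 = 65.740

t(3,3)=1.134 V=65.740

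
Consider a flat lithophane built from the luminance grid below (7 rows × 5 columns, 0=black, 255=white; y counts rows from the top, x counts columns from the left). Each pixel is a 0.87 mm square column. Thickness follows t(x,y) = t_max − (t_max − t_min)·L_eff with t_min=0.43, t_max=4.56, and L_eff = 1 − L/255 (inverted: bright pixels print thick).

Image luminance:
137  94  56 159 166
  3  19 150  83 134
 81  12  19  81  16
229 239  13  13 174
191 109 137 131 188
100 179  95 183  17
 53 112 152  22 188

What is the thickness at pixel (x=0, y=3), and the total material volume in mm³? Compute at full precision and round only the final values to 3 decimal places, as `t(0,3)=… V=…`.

t(0,3)=4.139 V=57.178

span = t_max - t_min = 4.56 - 0.43 = 4.130
L(0,3) = 229, L_eff = 1 - 229/255 = 0.101961 (inverted)
t(0,3) = 4.56 - 4.130·0.101961 = 4.139
Σt over all 7·5 pixels = 64211/850 ≈ 75.5423529
V = pitch²·Σt = 0.87²·64211/850 = 57.178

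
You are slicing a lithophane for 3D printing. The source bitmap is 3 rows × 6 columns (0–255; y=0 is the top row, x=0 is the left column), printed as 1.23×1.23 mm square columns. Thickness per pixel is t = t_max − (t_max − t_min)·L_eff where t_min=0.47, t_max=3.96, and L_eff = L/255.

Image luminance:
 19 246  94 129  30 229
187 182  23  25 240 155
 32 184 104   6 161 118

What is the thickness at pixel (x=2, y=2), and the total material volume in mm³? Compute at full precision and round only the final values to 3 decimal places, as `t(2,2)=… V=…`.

span = t_max - t_min = 3.96 - 0.47 = 3.490
L(2,2) = 104, L_eff = 104/255 = 0.407843
t(2,2) = 3.96 - 3.490·0.407843 = 2.537
Σt over all 3·6 pixels = 265601/6375 ≈ 41.6629020
V = pitch²·Σt = 1.23²·265601/6375 = 63.032

t(2,2)=2.537 V=63.032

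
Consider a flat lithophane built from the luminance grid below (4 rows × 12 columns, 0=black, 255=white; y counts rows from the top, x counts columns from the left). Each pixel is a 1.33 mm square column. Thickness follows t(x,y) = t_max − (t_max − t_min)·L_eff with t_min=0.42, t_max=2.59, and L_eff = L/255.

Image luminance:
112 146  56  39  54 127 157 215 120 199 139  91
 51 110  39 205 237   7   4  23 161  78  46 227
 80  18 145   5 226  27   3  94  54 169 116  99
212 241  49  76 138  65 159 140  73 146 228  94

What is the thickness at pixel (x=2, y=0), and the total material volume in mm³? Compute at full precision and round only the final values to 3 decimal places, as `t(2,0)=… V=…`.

t(2,0)=2.113 V=140.129

span = t_max - t_min = 2.59 - 0.42 = 2.170
L(2,0) = 56, L_eff = 56/255 = 0.219608
t(2,0) = 2.59 - 2.170·0.219608 = 2.113
Σt over all 4·12 pixels = 101003/1275 ≈ 79.2180392
V = pitch²·Σt = 1.33²·101003/1275 = 140.129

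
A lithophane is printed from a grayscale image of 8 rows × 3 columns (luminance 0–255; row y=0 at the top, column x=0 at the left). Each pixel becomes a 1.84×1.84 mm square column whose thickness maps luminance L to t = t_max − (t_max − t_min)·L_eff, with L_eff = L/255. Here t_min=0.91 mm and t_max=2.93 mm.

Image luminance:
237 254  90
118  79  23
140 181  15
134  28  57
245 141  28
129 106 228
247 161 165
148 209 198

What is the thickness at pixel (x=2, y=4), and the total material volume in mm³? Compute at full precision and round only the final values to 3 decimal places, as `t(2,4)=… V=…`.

span = t_max - t_min = 2.93 - 0.91 = 2.020
L(2,4) = 28, L_eff = 28/255 = 0.109804
t(2,4) = 2.93 - 2.020·0.109804 = 2.708
Σt over all 8·3 pixels = 557119/12750 ≈ 43.6956078
V = pitch²·Σt = 1.84²·557119/12750 = 147.936

t(2,4)=2.708 V=147.936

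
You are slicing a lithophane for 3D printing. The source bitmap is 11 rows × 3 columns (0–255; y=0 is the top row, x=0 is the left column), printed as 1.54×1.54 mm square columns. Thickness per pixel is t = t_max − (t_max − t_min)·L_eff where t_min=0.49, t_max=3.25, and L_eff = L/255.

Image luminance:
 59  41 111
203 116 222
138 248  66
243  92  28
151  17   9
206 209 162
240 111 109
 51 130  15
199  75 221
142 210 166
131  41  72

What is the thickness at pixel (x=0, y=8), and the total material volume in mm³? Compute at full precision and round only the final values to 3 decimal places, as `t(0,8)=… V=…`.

span = t_max - t_min = 3.25 - 0.49 = 2.760
L(0,8) = 199, L_eff = 199/255 = 0.780392
t(0,8) = 3.25 - 2.760·0.780392 = 1.096
Σt over all 11·3 pixels = 522097/8500 ≈ 61.4231765
V = pitch²·Σt = 1.54²·522097/8500 = 145.671

t(0,8)=1.096 V=145.671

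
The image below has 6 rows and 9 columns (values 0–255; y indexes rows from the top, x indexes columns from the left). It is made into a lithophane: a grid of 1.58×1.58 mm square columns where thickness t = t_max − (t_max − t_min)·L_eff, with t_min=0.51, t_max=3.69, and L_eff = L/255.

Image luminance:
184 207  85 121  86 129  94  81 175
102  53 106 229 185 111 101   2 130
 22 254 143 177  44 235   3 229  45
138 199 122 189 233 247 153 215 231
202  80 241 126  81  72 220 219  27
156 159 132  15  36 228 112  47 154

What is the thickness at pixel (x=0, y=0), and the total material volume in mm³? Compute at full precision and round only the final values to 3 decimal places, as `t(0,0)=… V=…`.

t(0,0)=1.395 V=268.086

span = t_max - t_min = 3.69 - 0.51 = 3.180
L(0,0) = 184, L_eff = 184/255 = 0.721569
t(0,0) = 3.69 - 3.180·0.721569 = 1.395
Σt over all 6·9 pixels = 228202/2125 ≈ 107.3891765
V = pitch²·Σt = 1.58²·228202/2125 = 268.086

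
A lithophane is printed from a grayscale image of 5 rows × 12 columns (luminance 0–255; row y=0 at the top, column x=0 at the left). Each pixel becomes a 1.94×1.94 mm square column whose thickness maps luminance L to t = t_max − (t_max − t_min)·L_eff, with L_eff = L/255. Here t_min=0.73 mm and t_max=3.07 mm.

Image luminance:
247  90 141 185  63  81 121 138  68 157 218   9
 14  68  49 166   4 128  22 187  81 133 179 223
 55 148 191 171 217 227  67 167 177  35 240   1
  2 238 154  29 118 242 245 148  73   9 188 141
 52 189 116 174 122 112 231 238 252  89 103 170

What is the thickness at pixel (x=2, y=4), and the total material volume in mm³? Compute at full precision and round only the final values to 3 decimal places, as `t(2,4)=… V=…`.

span = t_max - t_min = 3.07 - 0.73 = 2.340
L(2,4) = 116, L_eff = 116/255 = 0.454902
t(2,4) = 3.07 - 2.340·0.454902 = 2.006
Σt over all 5·12 pixels = 474633/4250 ≈ 111.6783529
V = pitch²·Σt = 1.94²·474633/4250 = 420.313

t(2,4)=2.006 V=420.313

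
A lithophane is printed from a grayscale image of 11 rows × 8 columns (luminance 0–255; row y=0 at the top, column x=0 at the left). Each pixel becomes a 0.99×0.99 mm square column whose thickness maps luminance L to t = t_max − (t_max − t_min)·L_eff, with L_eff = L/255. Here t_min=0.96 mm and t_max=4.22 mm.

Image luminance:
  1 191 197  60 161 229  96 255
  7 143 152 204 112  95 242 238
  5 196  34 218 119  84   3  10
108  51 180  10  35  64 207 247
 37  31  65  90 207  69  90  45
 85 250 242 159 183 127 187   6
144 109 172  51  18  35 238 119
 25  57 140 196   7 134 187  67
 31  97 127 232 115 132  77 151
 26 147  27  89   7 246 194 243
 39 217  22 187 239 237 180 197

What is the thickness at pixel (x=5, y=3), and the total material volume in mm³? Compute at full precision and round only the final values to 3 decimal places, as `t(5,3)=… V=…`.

t(5,3)=3.402 V=228.835

span = t_max - t_min = 4.22 - 0.96 = 3.260
L(5,3) = 64, L_eff = 64/255 = 0.250980
t(5,3) = 4.22 - 3.260·0.250980 = 3.402
Σt over all 11·8 pixels = 198459/850 ≈ 233.4811765
V = pitch²·Σt = 0.99²·198459/850 = 228.835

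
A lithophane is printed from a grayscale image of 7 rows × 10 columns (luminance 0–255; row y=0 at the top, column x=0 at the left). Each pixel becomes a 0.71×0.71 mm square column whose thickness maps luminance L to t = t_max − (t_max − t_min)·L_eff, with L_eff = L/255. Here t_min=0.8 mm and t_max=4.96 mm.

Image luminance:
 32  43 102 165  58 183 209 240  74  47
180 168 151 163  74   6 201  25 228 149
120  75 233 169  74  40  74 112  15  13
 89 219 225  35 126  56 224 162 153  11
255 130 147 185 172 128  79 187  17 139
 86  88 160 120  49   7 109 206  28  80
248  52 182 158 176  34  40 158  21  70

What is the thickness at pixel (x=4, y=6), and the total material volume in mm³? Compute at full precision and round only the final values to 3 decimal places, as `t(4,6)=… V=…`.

t(4,6)=2.089 V=107.309

span = t_max - t_min = 4.96 - 0.8 = 4.160
L(4,6) = 176, L_eff = 176/255 = 0.690196
t(4,6) = 4.96 - 4.160·0.690196 = 2.089
Σt over all 7·10 pixels = 1357064/6375 ≈ 212.8727843
V = pitch²·Σt = 0.71²·1357064/6375 = 107.309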